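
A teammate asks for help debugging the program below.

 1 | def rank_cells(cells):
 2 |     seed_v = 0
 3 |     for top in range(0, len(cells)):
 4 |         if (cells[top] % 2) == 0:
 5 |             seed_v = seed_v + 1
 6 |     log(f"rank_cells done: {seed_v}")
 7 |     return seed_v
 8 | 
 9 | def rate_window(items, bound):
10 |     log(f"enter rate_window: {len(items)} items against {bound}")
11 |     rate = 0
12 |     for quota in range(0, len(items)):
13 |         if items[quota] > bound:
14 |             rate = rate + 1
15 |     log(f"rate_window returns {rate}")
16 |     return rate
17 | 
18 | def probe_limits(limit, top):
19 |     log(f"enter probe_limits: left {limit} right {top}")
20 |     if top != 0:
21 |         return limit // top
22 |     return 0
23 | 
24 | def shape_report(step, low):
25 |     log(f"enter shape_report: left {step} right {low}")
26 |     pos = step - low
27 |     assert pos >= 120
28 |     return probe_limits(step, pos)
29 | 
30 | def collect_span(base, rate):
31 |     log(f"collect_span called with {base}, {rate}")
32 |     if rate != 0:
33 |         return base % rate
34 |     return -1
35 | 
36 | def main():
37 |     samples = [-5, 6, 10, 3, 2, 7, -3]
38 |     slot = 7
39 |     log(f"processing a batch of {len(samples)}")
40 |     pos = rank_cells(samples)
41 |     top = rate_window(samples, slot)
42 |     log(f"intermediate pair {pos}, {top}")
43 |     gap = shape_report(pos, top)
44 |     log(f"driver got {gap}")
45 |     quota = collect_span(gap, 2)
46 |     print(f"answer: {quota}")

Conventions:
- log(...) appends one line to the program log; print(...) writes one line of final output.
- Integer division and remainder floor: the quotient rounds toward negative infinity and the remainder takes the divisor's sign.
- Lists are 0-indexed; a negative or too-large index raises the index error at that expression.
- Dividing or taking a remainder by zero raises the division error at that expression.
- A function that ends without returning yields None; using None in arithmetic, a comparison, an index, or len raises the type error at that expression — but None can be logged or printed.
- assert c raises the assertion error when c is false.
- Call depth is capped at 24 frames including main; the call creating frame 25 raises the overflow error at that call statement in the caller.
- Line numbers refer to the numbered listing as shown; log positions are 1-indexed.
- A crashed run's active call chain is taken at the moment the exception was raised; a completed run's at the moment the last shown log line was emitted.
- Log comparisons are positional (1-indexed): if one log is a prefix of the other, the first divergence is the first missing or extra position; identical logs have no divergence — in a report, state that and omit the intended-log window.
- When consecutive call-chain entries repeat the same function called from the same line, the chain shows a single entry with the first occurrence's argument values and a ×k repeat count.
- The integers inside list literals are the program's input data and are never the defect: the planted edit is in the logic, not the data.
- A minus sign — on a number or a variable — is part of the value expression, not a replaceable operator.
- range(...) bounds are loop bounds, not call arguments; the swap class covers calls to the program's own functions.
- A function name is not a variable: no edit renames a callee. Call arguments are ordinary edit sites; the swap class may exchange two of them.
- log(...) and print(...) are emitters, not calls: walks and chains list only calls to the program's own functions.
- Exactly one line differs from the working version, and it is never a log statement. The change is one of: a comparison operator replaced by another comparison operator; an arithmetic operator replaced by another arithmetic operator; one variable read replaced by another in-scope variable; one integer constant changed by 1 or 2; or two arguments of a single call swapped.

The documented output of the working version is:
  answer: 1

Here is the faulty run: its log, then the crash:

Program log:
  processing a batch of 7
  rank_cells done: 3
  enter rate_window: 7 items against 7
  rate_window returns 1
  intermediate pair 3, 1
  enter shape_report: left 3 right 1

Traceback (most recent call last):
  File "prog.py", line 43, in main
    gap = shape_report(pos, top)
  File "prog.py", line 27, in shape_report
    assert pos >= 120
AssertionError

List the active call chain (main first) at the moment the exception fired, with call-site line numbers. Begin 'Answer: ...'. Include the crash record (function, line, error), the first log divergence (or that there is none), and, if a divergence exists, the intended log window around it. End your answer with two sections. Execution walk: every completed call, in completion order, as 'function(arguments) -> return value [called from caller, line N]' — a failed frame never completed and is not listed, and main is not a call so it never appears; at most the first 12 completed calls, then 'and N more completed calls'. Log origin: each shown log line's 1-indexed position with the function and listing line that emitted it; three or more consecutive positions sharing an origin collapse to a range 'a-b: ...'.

Answer: main -> shape_report (called at line 43).
The tell: After 6 matching log lines the faulty run goes silent, while the working version continues with 'enter probe_limits: left 3 right 2'.
Crash: shape_report, line 27, AssertionError.
First divergence: position 7 — the faulty run's log ends after 6 lines; the working version continues with 'enter probe_limits: left 3 right 2'.
Intended log window:
  5: intermediate pair 3, 1
  6: enter shape_report: left 3 right 1
  7: enter probe_limits: left 3 right 2
  8: driver got 1
Execution walk:
  rank_cells([-5, 6, 10, 3, 2, 7, -3]) -> 3  [called from main, line 40]
  rate_window([-5, 6, 10, 3, 2, 7, -3], 7) -> 1  [called from main, line 41]
Log line origins:
  1: from main, line 39
  2: from rank_cells, line 6
  3: from rate_window, line 10
  4: from rate_window, line 15
  5: from main, line 42
  6: from shape_report, line 25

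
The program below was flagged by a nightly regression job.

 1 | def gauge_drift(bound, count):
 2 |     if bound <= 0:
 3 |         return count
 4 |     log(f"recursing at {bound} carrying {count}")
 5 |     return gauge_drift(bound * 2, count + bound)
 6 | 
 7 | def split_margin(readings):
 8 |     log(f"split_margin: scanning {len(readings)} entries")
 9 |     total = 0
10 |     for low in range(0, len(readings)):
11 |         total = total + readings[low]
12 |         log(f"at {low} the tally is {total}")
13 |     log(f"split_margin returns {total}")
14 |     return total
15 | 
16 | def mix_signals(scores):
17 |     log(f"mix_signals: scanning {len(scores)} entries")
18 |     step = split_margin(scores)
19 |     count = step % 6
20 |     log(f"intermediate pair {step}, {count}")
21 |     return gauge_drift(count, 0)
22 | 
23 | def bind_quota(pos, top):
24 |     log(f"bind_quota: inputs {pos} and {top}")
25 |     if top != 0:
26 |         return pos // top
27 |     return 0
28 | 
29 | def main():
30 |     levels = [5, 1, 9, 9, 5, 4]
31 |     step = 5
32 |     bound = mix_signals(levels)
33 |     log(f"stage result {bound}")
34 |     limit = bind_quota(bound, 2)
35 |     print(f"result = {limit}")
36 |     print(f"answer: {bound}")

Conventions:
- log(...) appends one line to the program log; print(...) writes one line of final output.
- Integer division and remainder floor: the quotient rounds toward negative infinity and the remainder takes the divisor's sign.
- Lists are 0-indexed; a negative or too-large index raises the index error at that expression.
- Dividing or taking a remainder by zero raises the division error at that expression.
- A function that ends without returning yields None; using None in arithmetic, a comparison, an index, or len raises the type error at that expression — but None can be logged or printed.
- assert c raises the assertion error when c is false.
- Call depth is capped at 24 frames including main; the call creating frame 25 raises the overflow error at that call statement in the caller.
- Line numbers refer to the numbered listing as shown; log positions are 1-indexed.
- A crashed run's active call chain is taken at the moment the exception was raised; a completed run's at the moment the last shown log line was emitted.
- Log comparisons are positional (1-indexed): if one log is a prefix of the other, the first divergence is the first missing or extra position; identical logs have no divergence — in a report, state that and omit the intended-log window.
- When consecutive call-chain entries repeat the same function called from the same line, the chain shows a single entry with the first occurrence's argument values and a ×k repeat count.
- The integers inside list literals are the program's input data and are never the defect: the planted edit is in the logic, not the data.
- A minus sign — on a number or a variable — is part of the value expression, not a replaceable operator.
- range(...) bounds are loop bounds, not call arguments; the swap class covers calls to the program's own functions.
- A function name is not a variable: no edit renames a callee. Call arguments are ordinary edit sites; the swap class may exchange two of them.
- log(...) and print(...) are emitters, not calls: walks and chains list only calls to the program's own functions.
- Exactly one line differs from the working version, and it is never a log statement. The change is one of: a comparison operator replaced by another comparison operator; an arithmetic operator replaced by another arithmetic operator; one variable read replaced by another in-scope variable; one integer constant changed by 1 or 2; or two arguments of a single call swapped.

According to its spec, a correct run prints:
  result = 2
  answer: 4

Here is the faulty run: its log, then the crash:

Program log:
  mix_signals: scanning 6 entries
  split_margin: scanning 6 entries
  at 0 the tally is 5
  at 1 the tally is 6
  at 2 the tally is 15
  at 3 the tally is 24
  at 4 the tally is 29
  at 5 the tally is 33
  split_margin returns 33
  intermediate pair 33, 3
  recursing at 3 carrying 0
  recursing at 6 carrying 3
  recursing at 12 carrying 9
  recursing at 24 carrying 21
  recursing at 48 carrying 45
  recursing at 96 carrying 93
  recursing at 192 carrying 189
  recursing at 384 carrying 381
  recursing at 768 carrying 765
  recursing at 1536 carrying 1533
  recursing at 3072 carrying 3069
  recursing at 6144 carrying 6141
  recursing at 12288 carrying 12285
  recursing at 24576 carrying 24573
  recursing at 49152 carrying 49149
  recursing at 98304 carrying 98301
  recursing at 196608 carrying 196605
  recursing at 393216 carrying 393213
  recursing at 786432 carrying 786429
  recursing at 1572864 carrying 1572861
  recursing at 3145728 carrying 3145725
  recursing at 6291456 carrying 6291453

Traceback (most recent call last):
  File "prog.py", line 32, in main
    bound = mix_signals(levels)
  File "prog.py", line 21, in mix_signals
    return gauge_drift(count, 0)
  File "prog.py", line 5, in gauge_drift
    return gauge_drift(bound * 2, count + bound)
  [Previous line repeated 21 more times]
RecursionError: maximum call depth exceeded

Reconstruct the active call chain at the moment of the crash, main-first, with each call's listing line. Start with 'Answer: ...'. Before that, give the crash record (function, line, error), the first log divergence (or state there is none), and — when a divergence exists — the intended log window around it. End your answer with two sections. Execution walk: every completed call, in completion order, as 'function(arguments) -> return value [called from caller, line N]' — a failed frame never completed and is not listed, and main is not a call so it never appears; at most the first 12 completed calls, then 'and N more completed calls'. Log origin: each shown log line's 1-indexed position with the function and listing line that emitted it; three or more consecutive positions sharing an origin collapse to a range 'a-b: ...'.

Answer: main -> mix_signals (called at line 32) -> gauge_drift (called at line 21) -> gauge_drift (called at line 5) ×21.
Key fact: Everything matches until log position 12, which reads 'recursing at 6 carrying 3' in place of 'recursing at 1 carrying 3'.
Crash: gauge_drift, line 5, RecursionError.
First divergence: position 12 — the shown line 'recursing at 6 carrying 3' should read 'recursing at 1 carrying 3'.
Intended log window:
  10: intermediate pair 33, 3
  11: recursing at 3 carrying 0
  12: recursing at 1 carrying 3
  13: stage result 4
Execution walk:
  split_margin([5, 1, 9, 9, 5, 4]) -> 33  [called from mix_signals, line 18]
Log origin:
  1: emitted by mix_signals (line 17)
  2: emitted by split_margin (line 8)
  3-8: emitted by split_margin (line 12)
  9: emitted by split_margin (line 13)
  10: emitted by mix_signals (line 20)
  11-32: emitted by gauge_drift (line 4)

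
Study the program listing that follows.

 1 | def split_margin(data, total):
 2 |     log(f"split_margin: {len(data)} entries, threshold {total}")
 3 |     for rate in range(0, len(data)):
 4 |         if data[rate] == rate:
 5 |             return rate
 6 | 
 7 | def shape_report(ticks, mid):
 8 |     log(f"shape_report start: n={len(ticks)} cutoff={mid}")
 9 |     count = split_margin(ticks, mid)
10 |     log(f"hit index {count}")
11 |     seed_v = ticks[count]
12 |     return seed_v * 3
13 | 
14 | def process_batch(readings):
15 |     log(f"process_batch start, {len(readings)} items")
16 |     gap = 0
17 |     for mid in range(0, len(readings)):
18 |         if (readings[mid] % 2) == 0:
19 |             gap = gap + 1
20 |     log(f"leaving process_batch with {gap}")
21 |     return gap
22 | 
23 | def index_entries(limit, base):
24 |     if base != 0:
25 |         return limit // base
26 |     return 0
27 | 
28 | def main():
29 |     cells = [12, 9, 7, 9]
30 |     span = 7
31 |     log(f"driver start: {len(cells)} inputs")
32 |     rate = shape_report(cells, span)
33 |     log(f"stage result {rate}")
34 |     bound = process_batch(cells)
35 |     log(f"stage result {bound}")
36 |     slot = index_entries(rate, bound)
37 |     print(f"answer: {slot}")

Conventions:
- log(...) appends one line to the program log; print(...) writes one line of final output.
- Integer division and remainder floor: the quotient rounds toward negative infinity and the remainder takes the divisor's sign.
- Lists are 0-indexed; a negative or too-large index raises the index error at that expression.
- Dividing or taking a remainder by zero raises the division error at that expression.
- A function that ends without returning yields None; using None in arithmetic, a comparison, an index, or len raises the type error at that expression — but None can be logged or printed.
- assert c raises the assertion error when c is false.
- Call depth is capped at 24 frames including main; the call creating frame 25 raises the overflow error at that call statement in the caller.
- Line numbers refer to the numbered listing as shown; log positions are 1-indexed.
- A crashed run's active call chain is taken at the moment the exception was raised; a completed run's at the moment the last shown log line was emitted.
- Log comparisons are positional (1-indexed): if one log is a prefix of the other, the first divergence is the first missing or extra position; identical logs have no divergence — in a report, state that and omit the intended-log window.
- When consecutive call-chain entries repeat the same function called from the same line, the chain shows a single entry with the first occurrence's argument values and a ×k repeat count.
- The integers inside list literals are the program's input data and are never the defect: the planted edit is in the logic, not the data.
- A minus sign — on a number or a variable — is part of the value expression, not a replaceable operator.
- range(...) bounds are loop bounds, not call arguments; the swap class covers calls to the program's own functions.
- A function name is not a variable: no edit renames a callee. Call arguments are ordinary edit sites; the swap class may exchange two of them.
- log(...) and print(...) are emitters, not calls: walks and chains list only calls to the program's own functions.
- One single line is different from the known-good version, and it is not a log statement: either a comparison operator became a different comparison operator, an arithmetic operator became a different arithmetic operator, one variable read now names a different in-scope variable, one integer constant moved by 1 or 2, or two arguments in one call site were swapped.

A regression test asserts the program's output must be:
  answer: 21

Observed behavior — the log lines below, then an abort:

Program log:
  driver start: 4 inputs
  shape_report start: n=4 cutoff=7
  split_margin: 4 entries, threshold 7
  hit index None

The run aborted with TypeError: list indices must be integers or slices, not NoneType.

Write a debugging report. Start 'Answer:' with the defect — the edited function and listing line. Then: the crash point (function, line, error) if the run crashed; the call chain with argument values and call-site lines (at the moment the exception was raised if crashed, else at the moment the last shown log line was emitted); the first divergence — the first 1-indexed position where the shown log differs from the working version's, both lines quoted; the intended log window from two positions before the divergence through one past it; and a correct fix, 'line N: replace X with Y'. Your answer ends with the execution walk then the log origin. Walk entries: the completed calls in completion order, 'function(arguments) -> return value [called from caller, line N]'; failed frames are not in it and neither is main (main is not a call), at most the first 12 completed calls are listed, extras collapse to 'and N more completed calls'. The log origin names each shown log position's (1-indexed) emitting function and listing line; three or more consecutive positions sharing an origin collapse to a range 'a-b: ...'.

Answer: the defect is in split_margin at line 4.
The tell: The earliest visible damage is log position 4 — 'hit index None' rather than the intended 'hit index 2'.
Crash: shape_report, line 11, TypeError.
Call chain: main -> shape_report([12, 9, 7, 9], 7) (called at line 32).
First divergence: position 4 — shown 'hit index None', intended 'hit index 2'.
Intended log window:
  2: shape_report start: n=4 cutoff=7
  3: split_margin: 4 entries, threshold 7
  4: hit index 2
  5: stage result 21
Execution walk:
  split_margin([12, 9, 7, 9], 7) -> None  [called from shape_report, line 9]
Log origin:
  1: from main, line 31
  2: from shape_report, line 8
  3: from split_margin, line 2
  4: from shape_report, line 10
A correct fix: line 4: replace `data[rate] == rate` with `data[rate] == total`.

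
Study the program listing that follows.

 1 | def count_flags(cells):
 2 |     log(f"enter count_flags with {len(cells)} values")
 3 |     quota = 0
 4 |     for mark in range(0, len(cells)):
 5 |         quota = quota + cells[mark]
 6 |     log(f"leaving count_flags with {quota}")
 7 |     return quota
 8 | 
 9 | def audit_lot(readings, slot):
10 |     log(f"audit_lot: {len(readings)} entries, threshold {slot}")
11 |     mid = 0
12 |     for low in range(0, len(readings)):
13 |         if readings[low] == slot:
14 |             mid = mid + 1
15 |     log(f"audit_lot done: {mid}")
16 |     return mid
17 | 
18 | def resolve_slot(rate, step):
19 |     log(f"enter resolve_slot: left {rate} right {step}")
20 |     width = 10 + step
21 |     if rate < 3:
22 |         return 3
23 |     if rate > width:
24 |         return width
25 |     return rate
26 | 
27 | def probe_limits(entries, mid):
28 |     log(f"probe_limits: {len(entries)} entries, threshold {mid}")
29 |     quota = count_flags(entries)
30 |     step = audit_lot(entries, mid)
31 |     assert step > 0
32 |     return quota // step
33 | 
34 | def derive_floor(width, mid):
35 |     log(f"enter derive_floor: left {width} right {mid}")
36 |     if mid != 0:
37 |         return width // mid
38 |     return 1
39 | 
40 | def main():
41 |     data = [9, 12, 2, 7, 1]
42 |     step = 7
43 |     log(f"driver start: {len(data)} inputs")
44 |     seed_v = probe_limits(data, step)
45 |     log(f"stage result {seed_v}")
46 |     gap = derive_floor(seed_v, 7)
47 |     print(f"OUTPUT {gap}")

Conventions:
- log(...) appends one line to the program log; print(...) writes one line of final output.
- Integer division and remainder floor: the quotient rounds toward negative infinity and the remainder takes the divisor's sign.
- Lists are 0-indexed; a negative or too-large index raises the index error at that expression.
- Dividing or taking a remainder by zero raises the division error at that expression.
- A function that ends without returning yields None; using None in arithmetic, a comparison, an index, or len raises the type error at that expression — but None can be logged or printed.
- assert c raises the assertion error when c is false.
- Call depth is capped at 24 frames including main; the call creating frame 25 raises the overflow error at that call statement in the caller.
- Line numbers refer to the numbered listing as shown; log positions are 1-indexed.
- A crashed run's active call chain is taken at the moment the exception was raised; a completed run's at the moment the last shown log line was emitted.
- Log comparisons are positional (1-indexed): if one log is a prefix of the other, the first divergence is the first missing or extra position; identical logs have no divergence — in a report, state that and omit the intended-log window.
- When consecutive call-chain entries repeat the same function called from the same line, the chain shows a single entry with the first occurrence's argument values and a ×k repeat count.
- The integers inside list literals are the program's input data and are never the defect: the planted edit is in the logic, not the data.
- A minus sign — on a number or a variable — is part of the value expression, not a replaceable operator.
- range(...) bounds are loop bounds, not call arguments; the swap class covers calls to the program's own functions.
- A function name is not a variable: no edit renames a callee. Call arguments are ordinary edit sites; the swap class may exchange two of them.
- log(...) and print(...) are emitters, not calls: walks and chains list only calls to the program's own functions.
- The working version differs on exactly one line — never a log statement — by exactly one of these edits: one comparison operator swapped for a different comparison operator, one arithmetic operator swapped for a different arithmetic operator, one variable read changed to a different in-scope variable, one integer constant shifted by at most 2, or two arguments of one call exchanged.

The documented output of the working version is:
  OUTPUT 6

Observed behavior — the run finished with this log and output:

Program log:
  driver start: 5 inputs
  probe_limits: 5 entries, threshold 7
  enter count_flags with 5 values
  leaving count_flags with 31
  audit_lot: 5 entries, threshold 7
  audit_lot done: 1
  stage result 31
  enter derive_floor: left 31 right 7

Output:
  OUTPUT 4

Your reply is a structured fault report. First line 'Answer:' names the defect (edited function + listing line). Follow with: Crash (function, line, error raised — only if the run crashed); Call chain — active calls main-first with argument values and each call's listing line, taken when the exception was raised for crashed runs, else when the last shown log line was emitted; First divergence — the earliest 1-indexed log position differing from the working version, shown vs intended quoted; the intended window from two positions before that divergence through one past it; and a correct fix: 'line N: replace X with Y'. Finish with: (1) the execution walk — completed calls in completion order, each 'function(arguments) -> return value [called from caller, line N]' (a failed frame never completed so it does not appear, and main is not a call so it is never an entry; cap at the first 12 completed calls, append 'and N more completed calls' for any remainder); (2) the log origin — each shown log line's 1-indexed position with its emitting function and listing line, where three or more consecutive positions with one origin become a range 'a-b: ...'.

Answer: the defect is in main at line 46.
The tell: Position 8 is the first bad log line: 'enter derive_floor: left 31 right 7' should read 'enter derive_floor: left 31 right 5'.
Call chain: main -> derive_floor(31, 7) (called at line 46).
First divergence: at position 8 the run shows 'enter derive_floor: left 31 right 7' where the working version logs 'enter derive_floor: left 31 right 5'.
Intended log window:
  6: audit_lot done: 1
  7: stage result 31
  8: enter derive_floor: left 31 right 5
Execution walk:
  count_flags([9, 12, 2, 7, 1]) -> 31  [called from probe_limits, line 29]
  audit_lot([9, 12, 2, 7, 1], 7) -> 1  [called from probe_limits, line 30]
  probe_limits([9, 12, 2, 7, 1], 7) -> 31  [called from main, line 44]
  derive_floor(31, 7) -> 4  [called from main, line 46]
Log origins:
  1: emitted by main (line 43)
  2: emitted by probe_limits (line 28)
  3: emitted by count_flags (line 2)
  4: emitted by count_flags (line 6)
  5: emitted by audit_lot (line 10)
  6: emitted by audit_lot (line 15)
  7: emitted by main (line 45)
  8: emitted by derive_floor (line 35)
A correct fix: line 46: replace `7` with `5`.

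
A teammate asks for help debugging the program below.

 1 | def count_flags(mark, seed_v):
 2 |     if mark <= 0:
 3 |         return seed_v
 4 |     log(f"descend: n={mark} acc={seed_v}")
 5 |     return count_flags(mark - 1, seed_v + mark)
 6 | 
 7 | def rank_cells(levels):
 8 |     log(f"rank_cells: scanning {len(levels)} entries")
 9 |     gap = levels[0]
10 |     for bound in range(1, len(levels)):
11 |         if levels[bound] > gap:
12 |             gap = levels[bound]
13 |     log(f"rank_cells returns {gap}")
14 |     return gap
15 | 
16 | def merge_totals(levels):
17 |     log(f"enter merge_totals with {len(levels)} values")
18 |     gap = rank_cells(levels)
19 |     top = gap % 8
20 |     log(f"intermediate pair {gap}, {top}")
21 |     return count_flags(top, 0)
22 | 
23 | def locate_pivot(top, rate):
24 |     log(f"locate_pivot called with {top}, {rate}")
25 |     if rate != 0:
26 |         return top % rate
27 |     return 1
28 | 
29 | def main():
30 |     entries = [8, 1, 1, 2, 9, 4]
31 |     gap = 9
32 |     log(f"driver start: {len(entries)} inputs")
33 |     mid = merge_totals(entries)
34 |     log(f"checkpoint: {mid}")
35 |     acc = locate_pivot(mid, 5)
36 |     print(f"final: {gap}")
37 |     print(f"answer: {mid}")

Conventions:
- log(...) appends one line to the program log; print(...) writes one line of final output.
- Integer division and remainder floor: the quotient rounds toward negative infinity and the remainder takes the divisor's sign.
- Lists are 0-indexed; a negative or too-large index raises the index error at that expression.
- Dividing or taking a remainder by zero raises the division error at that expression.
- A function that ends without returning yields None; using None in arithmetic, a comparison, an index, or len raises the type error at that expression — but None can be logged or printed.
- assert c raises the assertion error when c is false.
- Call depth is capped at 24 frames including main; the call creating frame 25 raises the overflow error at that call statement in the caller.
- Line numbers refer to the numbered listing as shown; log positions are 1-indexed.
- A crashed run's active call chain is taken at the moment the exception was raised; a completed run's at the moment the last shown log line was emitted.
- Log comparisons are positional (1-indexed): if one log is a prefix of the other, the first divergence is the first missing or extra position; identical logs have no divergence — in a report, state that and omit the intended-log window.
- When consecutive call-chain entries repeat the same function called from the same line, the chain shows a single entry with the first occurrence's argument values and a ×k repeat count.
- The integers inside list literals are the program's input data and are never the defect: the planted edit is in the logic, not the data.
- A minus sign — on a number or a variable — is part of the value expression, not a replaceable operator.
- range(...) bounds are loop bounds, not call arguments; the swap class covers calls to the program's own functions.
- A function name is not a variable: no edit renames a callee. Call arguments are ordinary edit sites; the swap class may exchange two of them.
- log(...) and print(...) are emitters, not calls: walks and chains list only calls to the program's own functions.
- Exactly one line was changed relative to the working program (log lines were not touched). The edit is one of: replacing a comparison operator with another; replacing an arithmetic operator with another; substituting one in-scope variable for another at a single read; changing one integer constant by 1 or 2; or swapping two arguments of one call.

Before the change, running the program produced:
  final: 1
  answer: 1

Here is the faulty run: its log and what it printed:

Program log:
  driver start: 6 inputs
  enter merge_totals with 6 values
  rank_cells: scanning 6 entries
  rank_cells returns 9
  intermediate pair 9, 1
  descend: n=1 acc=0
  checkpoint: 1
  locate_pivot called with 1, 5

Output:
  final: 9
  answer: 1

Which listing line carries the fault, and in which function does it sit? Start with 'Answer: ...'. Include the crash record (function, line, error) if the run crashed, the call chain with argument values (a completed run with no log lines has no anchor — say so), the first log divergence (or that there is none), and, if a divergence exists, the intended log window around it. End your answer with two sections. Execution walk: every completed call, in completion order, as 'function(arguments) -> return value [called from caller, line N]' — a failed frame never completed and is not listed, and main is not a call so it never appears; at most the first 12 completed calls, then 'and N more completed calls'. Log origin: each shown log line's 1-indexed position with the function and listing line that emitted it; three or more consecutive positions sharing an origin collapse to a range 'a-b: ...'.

Answer: the defect is in main at line 36.
Core observation: Every logged value matches the working version; the printed result is what differs.
Call chain: main -> locate_pivot(1, 5) (called at line 35).
First divergence: there is none — every log position agrees.
Execution walk:
  rank_cells([8, 1, 1, 2, 9, 4]) -> 9  [called from merge_totals, line 18]
  count_flags(0, 1) -> 1  [called from count_flags, line 5]
  count_flags(1, 0) -> 1  [called from merge_totals, line 21]
  merge_totals([8, 1, 1, 2, 9, 4]) -> 1  [called from main, line 33]
  locate_pivot(1, 5) -> 1  [called from main, line 35]
Log line origins:
  1 — main, line 32
  2 — merge_totals, line 17
  3 — rank_cells, line 8
  4 — rank_cells, line 13
  5 — merge_totals, line 20
  6 — count_flags, line 4
  7 — main, line 34
  8 — locate_pivot, line 24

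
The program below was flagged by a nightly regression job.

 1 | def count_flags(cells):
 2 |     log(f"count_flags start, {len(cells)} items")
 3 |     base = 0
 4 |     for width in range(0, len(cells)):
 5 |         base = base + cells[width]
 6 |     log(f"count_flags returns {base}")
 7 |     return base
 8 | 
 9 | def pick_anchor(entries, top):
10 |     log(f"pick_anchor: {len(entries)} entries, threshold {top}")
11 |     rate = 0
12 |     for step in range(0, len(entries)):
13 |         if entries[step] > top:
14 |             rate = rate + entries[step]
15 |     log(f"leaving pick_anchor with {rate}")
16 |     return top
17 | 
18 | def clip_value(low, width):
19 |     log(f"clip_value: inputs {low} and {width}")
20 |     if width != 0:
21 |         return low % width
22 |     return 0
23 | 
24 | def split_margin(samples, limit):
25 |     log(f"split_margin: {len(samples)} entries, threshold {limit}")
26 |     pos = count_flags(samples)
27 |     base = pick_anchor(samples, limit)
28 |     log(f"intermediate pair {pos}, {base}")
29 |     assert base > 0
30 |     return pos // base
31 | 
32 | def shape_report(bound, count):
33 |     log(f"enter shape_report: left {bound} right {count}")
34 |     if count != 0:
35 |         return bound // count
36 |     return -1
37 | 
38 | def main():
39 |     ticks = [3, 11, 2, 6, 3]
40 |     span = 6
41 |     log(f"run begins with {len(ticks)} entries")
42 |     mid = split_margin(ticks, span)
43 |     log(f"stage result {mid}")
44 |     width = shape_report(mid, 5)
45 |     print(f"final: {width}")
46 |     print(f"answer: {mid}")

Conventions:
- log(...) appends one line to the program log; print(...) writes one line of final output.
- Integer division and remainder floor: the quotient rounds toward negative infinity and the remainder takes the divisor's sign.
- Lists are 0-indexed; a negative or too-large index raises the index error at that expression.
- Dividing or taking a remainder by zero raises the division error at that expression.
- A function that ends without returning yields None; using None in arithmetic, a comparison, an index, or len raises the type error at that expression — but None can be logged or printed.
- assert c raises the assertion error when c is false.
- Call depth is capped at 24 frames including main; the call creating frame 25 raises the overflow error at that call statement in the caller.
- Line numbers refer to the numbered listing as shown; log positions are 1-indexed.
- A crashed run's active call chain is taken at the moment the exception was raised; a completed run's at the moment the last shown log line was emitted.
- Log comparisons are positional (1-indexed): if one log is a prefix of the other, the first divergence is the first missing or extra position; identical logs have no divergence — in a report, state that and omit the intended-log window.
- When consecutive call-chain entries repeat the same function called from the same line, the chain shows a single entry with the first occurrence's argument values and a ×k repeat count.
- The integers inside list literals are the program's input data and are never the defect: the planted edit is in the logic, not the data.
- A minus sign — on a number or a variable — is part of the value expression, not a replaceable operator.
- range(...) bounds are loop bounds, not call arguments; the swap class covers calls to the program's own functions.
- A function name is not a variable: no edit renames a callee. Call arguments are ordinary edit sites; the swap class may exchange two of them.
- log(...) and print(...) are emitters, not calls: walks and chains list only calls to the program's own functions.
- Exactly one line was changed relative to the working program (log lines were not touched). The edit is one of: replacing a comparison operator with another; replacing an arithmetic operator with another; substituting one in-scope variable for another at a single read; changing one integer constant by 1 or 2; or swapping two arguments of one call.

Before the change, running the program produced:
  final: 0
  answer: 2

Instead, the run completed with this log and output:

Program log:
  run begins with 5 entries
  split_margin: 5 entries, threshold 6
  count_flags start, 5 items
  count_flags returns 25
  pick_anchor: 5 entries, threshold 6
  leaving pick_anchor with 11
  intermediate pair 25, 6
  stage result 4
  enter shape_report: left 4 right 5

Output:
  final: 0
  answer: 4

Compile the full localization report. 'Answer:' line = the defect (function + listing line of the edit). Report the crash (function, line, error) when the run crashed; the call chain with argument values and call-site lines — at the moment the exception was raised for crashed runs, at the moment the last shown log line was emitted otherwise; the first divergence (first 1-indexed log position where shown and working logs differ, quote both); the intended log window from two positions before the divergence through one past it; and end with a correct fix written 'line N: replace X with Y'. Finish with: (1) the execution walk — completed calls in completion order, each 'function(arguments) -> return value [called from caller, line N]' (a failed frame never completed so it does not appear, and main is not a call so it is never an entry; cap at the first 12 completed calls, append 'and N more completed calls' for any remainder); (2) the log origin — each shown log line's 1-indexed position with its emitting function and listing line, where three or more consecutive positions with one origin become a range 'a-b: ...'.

Answer: the defect is in pick_anchor at line 16.
Key observation: Log line 7 is where behavior first shows: 'intermediate pair 25, 6' appears instead of 'intermediate pair 25, 11'.
Call chain: main -> shape_report(4, 5) (called at line 44).
First divergence: position 7 — the shown line 'intermediate pair 25, 6' should read 'intermediate pair 25, 11'.
Intended log window:
  5: pick_anchor: 5 entries, threshold 6
  6: leaving pick_anchor with 11
  7: intermediate pair 25, 11
  8: stage result 2
Execution walk:
  count_flags([3, 11, 2, 6, 3]) -> 25  [called from split_margin, line 26]
  pick_anchor([3, 11, 2, 6, 3], 6) -> 6  [called from split_margin, line 27]
  split_margin([3, 11, 2, 6, 3], 6) -> 4  [called from main, line 42]
  shape_report(4, 5) -> 0  [called from main, line 44]
Origin of each log line:
  1: emitted by main (line 41)
  2: emitted by split_margin (line 25)
  3: emitted by count_flags (line 2)
  4: emitted by count_flags (line 6)
  5: emitted by pick_anchor (line 10)
  6: emitted by pick_anchor (line 15)
  7: emitted by split_margin (line 28)
  8: emitted by main (line 43)
  9: emitted by shape_report (line 33)
A correct fix: line 16: replace `top` with `rate`.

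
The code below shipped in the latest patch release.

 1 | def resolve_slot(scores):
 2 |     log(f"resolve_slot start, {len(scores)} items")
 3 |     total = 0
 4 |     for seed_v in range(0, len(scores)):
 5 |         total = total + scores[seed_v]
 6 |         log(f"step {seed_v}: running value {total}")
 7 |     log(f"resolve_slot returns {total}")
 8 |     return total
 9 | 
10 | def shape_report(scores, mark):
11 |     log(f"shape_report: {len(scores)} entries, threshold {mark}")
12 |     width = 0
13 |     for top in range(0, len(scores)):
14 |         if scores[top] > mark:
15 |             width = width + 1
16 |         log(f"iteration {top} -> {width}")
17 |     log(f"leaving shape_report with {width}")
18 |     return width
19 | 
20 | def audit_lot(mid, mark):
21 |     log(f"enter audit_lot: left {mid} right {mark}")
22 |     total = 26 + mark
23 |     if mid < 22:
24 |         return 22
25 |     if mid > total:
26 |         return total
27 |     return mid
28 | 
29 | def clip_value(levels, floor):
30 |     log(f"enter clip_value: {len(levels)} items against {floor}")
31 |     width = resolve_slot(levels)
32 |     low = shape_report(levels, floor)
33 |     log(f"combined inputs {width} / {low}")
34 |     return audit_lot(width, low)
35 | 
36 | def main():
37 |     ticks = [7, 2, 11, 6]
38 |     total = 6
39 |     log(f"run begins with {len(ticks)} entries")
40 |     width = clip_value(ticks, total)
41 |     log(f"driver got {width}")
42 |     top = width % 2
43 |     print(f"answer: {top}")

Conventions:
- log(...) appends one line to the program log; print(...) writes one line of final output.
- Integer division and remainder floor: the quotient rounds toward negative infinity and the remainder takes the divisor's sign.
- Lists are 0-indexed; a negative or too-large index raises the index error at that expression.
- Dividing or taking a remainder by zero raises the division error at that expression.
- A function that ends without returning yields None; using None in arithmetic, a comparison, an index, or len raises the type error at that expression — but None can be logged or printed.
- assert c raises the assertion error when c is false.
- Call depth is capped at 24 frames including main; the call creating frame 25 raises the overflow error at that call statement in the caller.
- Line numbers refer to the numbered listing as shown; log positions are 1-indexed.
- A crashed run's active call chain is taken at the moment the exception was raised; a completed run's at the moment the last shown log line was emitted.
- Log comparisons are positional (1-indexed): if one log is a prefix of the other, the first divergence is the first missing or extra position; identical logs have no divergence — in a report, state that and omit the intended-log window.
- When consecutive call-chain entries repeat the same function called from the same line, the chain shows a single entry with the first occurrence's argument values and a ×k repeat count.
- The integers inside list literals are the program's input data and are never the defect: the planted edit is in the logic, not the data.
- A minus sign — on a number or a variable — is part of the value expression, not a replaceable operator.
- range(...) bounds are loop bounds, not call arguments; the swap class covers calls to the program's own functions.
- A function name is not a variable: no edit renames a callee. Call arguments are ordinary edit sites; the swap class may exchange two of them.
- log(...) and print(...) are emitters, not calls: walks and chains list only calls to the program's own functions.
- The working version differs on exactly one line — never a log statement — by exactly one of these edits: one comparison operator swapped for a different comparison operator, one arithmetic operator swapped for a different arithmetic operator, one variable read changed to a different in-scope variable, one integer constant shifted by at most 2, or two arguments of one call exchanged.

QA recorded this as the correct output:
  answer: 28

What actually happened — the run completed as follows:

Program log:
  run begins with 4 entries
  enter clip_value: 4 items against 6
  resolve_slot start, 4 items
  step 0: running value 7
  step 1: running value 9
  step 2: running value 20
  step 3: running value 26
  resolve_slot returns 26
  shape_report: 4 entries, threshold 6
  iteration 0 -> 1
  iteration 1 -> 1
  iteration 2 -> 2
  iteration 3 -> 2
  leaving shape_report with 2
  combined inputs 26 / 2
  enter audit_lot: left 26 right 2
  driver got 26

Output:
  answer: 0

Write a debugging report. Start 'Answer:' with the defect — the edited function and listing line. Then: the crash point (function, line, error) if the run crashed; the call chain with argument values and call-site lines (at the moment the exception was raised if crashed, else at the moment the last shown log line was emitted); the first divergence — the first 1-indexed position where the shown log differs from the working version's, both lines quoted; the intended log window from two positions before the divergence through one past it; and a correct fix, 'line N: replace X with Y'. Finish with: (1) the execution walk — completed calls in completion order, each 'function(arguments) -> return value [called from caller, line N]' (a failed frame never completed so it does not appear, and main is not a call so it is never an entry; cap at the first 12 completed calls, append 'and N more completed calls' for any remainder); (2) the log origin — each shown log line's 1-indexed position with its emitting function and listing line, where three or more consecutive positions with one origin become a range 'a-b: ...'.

Answer: the defect is in main at line 42.
Core observation: The logs agree in full; only the final output differs.
Call chain: main.
First divergence: none; the two logs match at every position.
Execution walk:
  resolve_slot([7, 2, 11, 6]) -> 26  [called from clip_value, line 31]
  shape_report([7, 2, 11, 6], 6) -> 2  [called from clip_value, line 32]
  audit_lot(26, 2) -> 26  [called from clip_value, line 34]
  clip_value([7, 2, 11, 6], 6) -> 26  [called from main, line 40]
Log origin:
  1: from main, line 39
  2: from clip_value, line 30
  3: from resolve_slot, line 2
  4-7: from resolve_slot, line 6
  8: from resolve_slot, line 7
  9: from shape_report, line 11
  10-13: from shape_report, line 16
  14: from shape_report, line 17
  15: from clip_value, line 33
  16: from audit_lot, line 21
  17: from main, line 41
A correct fix: line 42: replace `%` with `+`.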